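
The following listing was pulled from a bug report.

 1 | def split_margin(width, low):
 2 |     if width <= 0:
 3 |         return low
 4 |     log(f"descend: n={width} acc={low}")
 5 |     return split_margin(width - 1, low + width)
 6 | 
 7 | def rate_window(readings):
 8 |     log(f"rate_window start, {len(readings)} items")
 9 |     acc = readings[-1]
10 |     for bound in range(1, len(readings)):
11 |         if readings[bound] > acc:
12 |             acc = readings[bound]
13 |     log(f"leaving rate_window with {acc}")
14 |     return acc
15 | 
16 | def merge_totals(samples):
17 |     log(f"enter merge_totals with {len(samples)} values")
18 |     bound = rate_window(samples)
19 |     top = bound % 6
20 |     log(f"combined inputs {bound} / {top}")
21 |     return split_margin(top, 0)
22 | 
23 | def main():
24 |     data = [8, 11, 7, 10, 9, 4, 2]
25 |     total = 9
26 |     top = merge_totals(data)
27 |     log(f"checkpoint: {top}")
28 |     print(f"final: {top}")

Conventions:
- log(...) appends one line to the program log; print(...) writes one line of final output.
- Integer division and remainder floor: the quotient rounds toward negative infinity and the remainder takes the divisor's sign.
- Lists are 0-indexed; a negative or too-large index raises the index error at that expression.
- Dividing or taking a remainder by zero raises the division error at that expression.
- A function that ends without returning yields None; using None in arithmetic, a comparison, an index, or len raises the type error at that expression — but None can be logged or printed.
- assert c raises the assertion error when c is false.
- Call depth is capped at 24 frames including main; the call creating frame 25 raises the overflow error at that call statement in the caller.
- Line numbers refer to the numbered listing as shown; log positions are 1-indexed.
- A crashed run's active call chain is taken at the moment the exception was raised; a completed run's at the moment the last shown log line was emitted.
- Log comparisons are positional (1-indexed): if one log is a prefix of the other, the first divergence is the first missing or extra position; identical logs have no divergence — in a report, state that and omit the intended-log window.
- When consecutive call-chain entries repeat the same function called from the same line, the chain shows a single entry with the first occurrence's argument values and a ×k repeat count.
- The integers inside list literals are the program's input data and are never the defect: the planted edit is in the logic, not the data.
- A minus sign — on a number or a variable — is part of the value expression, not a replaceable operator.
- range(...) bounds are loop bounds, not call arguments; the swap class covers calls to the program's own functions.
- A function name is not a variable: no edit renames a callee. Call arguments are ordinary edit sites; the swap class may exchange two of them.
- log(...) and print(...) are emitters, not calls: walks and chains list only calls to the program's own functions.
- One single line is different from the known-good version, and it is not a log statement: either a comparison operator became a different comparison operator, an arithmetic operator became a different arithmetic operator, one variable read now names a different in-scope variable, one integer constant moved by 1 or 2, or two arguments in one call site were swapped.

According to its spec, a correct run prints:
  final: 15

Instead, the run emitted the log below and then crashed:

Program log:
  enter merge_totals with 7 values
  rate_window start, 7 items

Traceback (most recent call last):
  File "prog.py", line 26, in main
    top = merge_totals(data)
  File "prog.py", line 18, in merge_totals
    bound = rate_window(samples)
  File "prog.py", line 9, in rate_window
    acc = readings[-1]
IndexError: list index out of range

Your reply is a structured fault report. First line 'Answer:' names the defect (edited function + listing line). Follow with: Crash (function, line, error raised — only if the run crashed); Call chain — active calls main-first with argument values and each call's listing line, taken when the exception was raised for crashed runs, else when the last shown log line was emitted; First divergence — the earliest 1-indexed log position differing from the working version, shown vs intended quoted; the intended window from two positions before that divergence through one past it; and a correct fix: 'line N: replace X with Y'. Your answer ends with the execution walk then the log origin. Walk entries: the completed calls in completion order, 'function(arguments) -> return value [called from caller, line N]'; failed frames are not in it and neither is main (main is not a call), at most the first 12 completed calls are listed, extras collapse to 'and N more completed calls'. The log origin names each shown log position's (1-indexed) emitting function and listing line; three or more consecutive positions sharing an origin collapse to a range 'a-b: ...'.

Answer: the defect is in rate_window at line 9.
Core observation: A complete run would log 'leaving rate_window with 11' next, but this one stopped at 2 lines.
Crash: rate_window, line 9, IndexError.
Call chain: main -> merge_totals([8, 11, 7, 10, 9, 4, 2]) (called at line 26) -> rate_window([8, 11, 7, 10, 9, 4, 2]) (called at line 18).
First divergence: position 3 (shown log ended at 2 lines; the working version continues: 'leaving rate_window with 11').
Intended log window:
  1: enter merge_totals with 7 values
  2: rate_window start, 7 items
  3: leaving rate_window with 11
  4: combined inputs 11 / 5
Execution walk:
  (no call completed)
Log line origins:
  1: emitted by merge_totals (line 17)
  2: emitted by rate_window (line 8)
A correct fix: line 9: replace `-1` with `0`.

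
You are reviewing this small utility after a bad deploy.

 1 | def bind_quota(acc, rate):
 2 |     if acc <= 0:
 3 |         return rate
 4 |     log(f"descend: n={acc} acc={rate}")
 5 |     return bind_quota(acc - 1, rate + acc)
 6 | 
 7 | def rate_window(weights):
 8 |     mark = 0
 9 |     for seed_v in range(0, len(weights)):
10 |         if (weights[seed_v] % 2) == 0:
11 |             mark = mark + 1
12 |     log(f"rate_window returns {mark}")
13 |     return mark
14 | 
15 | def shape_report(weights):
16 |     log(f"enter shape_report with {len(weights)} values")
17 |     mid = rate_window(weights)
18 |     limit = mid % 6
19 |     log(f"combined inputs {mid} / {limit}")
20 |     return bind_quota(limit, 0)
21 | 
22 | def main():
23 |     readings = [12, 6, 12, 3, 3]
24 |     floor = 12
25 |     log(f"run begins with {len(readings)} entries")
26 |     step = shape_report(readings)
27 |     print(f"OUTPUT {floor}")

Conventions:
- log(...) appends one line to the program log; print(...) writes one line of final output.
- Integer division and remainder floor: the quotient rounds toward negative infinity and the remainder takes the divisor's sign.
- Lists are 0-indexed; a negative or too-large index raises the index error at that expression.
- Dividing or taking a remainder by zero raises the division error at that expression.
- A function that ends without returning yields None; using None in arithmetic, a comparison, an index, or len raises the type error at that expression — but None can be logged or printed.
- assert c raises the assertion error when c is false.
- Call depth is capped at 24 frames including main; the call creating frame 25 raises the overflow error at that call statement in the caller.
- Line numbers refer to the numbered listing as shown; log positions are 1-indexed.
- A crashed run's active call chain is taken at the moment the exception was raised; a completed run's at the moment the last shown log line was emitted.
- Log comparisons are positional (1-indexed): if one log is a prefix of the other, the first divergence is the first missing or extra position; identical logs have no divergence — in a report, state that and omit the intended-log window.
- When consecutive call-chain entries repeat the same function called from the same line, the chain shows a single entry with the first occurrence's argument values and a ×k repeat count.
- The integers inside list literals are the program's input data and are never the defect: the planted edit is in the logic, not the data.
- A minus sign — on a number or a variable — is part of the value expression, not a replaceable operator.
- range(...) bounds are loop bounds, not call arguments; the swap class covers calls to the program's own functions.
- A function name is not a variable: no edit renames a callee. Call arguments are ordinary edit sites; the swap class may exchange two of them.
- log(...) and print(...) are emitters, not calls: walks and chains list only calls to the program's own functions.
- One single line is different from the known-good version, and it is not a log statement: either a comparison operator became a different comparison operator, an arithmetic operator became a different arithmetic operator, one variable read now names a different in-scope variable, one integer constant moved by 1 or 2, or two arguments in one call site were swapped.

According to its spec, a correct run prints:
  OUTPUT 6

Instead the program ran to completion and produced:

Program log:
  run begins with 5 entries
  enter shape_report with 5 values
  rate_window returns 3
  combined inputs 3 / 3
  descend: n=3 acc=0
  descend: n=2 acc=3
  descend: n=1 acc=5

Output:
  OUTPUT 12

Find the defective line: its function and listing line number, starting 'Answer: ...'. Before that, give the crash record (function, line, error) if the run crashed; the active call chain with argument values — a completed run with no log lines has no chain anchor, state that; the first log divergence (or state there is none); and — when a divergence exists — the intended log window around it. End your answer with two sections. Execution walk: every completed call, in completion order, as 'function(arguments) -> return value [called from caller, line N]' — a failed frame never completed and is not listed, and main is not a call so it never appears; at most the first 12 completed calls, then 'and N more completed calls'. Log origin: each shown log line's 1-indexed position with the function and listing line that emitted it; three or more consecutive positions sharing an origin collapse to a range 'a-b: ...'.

Answer: the defect is in main at line 27.
Key observation: Log streams are identical — the defect surfaces only in the printed output.
Call chain: main -> shape_report([12, 6, 12, 3, 3]) (called at line 26) -> bind_quota(3, 0) (called at line 20) -> bind_quota(2, 3) (called at line 5) ×2.
First divergence: none; the two logs match at every position.
Execution walk:
  rate_window([12, 6, 12, 3, 3]) -> 3  [called from shape_report, line 17]
  bind_quota(0, 6) -> 6  [called from bind_quota, line 5]
  bind_quota(1, 5) -> 6  [called from bind_quota, line 5]
  bind_quota(2, 3) -> 6  [called from bind_quota, line 5]
  bind_quota(3, 0) -> 6  [called from shape_report, line 20]
  shape_report([12, 6, 12, 3, 3]) -> 6  [called from main, line 26]
Origin of each log line:
  1: emitted by main (line 25)
  2: emitted by shape_report (line 16)
  3: emitted by rate_window (line 12)
  4: emitted by shape_report (line 19)
  5-7: emitted by bind_quota (line 4)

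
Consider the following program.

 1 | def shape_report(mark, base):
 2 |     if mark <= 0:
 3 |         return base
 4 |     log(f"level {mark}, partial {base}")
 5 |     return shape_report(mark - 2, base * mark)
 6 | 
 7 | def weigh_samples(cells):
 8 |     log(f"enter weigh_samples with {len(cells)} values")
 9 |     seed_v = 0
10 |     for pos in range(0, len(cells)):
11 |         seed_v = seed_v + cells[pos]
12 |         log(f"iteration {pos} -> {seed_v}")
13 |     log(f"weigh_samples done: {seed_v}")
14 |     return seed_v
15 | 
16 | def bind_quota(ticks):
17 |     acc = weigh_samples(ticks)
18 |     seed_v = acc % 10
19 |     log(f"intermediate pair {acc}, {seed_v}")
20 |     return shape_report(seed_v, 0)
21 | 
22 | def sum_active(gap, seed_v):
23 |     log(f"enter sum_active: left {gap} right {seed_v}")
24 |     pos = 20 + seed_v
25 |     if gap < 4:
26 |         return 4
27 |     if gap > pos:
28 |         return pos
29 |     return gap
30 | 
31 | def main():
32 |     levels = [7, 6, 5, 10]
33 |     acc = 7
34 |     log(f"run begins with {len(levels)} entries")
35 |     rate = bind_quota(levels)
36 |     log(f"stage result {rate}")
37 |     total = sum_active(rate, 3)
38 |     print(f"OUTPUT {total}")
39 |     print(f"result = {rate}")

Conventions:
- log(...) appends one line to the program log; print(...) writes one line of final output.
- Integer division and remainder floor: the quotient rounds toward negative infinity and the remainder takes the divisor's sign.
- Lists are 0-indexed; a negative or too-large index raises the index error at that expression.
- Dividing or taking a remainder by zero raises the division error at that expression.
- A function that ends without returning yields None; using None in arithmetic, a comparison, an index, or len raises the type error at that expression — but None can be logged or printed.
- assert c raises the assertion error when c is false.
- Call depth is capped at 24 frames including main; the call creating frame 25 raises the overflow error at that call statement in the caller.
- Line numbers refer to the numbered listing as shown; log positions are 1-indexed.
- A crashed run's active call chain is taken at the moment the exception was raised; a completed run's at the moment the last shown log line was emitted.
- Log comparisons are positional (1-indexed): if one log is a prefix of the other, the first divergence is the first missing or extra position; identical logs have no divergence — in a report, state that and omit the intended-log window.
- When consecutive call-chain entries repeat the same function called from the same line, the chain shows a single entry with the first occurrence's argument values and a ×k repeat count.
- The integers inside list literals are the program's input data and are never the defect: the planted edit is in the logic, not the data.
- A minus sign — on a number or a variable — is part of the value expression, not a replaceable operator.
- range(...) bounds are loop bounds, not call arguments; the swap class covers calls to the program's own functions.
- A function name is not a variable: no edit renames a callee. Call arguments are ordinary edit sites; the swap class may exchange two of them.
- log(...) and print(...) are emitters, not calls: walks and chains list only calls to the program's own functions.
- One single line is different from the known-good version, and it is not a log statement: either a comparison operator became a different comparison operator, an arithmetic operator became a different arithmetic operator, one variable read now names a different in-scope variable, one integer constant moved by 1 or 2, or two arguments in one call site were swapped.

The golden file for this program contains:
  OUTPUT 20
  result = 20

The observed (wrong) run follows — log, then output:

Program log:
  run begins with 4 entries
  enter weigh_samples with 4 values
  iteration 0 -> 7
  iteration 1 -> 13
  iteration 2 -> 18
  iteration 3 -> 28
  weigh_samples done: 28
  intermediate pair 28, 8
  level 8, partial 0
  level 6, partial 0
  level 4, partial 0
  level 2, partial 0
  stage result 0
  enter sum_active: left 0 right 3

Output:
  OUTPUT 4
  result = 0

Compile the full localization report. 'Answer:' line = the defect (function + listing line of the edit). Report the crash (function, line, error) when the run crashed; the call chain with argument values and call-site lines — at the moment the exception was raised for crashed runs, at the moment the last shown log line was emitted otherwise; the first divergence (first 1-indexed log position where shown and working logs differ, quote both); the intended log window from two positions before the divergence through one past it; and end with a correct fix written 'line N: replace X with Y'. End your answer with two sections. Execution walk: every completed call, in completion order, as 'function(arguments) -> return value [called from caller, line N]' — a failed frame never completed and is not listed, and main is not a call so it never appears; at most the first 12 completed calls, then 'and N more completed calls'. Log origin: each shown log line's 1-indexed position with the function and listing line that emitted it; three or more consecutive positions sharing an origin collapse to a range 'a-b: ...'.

Answer: the defect is in shape_report at line 5.
Key observation: At log position 10 the runs split — shown 'level 6, partial 0', but the working version logs 'level 6, partial 8'.
Call chain: main -> sum_active(0, 3) (called at line 37).
First divergence: position 10; shown 'level 6, partial 0' vs intended 'level 6, partial 8'.
Intended log window:
  8: intermediate pair 28, 8
  9: level 8, partial 0
  10: level 6, partial 8
  11: level 4, partial 14
Execution walk:
  weigh_samples([7, 6, 5, 10]) -> 28  [called from bind_quota, line 17]
  shape_report(0, 0) -> 0  [called from shape_report, line 5]
  shape_report(2, 0) -> 0  [called from shape_report, line 5]
  shape_report(4, 0) -> 0  [called from shape_report, line 5]
  shape_report(6, 0) -> 0  [called from shape_report, line 5]
  shape_report(8, 0) -> 0  [called from bind_quota, line 20]
  bind_quota([7, 6, 5, 10]) -> 0  [called from main, line 35]
  sum_active(0, 3) -> 4  [called from main, line 37]
Log origin:
  1: emitted by main (line 34)
  2: emitted by weigh_samples (line 8)
  3-6: emitted by weigh_samples (line 12)
  7: emitted by weigh_samples (line 13)
  8: emitted by bind_quota (line 19)
  9-12: emitted by shape_report (line 4)
  13: emitted by main (line 36)
  14: emitted by sum_active (line 23)
A correct fix: line 5: replace `*` with `+`.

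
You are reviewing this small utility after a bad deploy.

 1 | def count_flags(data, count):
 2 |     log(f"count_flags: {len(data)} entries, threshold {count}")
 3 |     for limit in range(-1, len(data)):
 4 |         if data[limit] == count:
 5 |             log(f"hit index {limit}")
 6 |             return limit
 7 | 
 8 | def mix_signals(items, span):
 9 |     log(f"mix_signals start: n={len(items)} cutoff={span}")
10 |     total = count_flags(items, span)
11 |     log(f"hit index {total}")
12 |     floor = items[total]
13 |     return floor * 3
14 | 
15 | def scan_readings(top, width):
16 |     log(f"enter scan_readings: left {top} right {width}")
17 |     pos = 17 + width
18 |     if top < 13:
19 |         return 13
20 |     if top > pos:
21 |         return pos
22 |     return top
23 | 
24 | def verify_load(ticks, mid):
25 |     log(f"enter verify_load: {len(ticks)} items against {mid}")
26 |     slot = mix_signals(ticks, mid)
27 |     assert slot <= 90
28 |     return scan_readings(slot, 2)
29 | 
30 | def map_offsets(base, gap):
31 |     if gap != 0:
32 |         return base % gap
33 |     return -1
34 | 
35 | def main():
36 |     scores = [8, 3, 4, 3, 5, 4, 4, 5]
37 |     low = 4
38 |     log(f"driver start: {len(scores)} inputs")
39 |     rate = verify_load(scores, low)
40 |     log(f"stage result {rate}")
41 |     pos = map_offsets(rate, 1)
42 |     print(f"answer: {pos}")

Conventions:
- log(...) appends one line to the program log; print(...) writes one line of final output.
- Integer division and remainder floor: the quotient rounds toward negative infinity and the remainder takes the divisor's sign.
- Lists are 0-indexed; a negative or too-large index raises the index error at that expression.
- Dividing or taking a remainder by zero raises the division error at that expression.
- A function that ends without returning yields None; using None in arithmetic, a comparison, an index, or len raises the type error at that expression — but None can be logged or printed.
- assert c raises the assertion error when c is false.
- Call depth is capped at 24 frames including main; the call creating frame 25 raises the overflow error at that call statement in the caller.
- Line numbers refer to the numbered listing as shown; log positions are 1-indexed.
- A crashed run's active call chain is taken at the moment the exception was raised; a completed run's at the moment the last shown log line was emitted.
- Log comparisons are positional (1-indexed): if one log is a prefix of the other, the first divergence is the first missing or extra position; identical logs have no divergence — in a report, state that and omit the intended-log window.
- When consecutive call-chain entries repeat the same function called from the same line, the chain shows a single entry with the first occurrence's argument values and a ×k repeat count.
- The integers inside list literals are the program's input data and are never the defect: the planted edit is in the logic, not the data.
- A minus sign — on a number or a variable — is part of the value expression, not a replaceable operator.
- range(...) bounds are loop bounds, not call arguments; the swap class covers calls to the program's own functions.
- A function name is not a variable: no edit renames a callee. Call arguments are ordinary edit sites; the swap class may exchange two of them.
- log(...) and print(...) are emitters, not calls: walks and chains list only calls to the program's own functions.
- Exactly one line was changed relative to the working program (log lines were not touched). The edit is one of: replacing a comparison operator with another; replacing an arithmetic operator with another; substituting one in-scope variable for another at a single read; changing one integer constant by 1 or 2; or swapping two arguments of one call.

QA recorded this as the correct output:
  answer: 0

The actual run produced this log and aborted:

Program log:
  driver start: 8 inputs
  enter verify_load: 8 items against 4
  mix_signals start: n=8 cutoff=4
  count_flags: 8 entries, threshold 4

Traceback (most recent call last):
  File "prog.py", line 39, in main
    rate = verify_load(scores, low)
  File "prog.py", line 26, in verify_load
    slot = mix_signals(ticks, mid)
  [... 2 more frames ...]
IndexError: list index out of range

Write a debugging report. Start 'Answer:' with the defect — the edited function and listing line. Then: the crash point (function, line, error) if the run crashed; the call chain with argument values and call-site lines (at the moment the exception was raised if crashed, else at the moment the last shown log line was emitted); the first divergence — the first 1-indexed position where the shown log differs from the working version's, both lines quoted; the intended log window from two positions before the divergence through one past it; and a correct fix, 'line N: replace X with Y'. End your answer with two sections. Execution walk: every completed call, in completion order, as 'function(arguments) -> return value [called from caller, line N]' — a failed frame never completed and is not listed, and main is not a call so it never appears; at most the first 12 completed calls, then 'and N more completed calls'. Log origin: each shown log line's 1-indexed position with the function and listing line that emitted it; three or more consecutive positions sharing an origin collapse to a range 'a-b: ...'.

Answer: the defect is in count_flags at line 3.
The tell: The faulty run's log stops after 4 lines; the working version's next line would be 'hit index 2'.
Crash: count_flags, line 4, IndexError.
Call chain: main -> verify_load([8, 3, 4, 3, 5, 4, 4, 5], 4) (called at line 39) -> mix_signals([8, 3, 4, 3, 5, 4, 4, 5], 4) (called at line 26) -> count_flags([8, 3, 4, 3, 5, 4, 4, 5], 4) (called at line 10).
First divergence: position 5 (shown log ended at 4 lines; the working version continues: 'hit index 2').
Intended log window:
  3: mix_signals start: n=8 cutoff=4
  4: count_flags: 8 entries, threshold 4
  5: hit index 2
  6: hit index 2
Execution walk:
  (no call completed)
Log line origins:
  1: emitted by main (line 38)
  2: emitted by verify_load (line 25)
  3: emitted by mix_signals (line 9)
  4: emitted by count_flags (line 2)
A correct fix: line 3: replace `-1` with `0`.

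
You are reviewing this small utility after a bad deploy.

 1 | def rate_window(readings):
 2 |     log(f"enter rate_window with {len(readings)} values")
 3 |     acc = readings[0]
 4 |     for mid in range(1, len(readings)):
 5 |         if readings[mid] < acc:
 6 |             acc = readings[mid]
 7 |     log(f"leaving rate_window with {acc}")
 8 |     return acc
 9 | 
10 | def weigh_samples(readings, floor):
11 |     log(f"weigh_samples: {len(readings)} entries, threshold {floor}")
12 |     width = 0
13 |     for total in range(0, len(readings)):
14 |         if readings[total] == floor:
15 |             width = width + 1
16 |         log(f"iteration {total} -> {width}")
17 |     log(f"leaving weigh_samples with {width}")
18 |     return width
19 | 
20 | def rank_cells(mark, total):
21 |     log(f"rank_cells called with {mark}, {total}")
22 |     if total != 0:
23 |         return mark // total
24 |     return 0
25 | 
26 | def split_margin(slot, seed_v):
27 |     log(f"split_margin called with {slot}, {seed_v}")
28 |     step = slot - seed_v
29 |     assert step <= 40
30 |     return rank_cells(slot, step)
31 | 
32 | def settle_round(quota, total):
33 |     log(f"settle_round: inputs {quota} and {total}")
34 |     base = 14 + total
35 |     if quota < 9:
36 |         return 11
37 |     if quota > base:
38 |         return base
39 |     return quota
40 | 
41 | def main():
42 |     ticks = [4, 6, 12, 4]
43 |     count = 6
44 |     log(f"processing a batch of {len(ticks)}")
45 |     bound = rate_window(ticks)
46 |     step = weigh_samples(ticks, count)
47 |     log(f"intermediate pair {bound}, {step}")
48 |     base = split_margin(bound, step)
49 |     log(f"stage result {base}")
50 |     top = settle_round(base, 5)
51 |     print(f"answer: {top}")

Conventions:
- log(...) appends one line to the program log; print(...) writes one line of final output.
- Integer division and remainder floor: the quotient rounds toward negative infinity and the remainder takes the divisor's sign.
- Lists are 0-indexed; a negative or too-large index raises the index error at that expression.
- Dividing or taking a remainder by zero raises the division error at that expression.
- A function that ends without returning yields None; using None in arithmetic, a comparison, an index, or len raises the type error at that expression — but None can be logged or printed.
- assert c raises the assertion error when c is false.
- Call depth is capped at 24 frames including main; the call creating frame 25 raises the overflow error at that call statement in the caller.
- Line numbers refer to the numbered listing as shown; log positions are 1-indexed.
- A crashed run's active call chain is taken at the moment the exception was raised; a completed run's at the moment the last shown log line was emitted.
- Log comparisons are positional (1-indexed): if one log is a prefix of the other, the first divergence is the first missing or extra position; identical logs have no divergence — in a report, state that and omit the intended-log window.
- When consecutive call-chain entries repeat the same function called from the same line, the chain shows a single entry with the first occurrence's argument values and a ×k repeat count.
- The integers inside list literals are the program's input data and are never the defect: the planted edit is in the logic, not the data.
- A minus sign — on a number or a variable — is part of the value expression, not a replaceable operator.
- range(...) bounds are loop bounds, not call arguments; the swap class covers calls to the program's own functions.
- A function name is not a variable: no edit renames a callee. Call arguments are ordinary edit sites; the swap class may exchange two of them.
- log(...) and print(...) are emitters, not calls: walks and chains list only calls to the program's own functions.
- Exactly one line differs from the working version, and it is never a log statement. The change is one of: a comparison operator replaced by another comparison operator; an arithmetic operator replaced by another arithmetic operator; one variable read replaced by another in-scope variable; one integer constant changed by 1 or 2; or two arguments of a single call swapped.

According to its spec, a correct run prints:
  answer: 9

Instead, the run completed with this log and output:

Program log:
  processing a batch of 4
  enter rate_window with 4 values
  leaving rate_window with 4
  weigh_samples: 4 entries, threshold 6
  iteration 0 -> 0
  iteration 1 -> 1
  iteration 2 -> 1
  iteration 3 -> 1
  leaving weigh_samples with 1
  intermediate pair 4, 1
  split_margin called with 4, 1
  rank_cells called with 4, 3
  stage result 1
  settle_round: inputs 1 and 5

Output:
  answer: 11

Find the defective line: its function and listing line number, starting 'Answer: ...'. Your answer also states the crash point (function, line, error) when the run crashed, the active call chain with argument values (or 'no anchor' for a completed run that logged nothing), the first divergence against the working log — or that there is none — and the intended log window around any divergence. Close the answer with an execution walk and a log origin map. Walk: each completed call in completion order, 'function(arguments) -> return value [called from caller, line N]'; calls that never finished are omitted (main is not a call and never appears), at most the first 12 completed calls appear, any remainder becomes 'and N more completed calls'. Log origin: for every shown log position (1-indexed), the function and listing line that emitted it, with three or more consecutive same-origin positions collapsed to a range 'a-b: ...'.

Answer: the defect is in settle_round at line 36.
Key fact: Log streams are identical — the defect surfaces only in the printed output.
Call chain: main -> settle_round(1, 5) (called at line 50).
First divergence: none (the log streams are identical).
Execution walk:
  rate_window([4, 6, 12, 4]) -> 4  [called from main, line 45]
  weigh_samples([4, 6, 12, 4], 6) -> 1  [called from main, line 46]
  rank_cells(4, 3) -> 1  [called from split_margin, line 30]
  split_margin(4, 1) -> 1  [called from main, line 48]
  settle_round(1, 5) -> 11  [called from main, line 50]
Origin of each log line:
  1: emitted by main (line 44)
  2: emitted by rate_window (line 2)
  3: emitted by rate_window (line 7)
  4: emitted by weigh_samples (line 11)
  5-8: emitted by weigh_samples (line 16)
  9: emitted by weigh_samples (line 17)
  10: emitted by main (line 47)
  11: emitted by split_margin (line 27)
  12: emitted by rank_cells (line 21)
  13: emitted by main (line 49)
  14: emitted by settle_round (line 33)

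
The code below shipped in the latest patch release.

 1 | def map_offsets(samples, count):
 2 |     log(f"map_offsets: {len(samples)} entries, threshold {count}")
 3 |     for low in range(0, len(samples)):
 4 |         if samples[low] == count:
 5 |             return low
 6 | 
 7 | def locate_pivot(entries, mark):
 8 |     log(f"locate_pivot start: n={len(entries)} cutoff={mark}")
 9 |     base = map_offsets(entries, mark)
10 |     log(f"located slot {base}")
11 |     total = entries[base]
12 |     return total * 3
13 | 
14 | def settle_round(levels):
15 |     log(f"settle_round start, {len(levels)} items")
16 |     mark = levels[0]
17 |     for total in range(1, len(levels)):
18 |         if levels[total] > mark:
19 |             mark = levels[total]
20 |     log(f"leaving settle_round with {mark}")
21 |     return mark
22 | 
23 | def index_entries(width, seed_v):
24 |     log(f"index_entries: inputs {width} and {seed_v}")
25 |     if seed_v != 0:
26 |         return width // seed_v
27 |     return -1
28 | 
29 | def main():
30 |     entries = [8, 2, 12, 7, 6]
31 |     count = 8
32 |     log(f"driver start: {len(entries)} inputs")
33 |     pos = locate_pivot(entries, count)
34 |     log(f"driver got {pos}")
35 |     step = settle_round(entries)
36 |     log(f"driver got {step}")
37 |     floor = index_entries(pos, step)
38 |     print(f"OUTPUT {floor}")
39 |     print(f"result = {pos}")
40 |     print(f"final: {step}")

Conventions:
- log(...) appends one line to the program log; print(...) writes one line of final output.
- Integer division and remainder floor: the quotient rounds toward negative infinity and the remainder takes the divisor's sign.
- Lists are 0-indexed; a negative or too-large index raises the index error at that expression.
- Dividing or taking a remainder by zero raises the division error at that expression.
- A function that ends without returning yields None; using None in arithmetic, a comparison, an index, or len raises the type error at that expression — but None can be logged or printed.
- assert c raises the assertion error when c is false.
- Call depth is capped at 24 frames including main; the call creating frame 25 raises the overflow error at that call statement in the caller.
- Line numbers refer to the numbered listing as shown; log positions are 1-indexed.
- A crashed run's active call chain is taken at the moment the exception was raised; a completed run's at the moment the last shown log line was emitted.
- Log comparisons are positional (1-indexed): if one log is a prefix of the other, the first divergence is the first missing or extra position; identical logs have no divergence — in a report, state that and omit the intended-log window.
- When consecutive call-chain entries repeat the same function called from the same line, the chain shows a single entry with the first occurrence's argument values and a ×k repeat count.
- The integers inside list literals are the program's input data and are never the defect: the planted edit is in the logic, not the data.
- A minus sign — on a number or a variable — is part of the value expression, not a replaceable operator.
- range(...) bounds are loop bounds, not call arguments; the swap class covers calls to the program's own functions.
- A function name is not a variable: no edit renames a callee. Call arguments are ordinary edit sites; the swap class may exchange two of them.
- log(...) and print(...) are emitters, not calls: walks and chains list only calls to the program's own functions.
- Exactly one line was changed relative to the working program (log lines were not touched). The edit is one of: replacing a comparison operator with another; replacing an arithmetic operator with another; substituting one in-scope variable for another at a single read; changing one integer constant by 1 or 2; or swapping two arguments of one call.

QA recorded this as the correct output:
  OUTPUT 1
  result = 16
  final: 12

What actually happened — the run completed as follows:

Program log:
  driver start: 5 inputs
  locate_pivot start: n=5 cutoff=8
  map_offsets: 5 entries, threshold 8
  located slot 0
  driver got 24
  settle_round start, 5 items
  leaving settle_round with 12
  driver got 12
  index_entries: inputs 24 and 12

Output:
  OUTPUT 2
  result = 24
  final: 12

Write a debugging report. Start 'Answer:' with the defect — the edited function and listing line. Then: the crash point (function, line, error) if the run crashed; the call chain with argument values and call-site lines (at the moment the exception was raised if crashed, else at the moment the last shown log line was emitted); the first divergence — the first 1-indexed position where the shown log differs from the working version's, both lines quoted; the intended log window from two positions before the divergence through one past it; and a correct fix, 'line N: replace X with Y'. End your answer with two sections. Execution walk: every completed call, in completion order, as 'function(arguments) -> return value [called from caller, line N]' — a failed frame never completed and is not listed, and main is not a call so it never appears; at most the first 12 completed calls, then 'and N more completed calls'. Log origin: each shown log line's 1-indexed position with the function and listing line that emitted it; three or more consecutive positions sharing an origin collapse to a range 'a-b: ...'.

Answer: the defect is in locate_pivot at line 12.
Key fact: Position 5 is the first bad log line: 'driver got 24' should read 'driver got 16'.
Call chain: main -> index_entries(24, 12) (called at line 37).
First divergence: position 5 — shown 'driver got 24', intended 'driver got 16'.
Intended log window:
  3: map_offsets: 5 entries, threshold 8
  4: located slot 0
  5: driver got 16
  6: settle_round start, 5 items
Execution walk:
  map_offsets([8, 2, 12, 7, 6], 8) -> 0  [called from locate_pivot, line 9]
  locate_pivot([8, 2, 12, 7, 6], 8) -> 24  [called from main, line 33]
  settle_round([8, 2, 12, 7, 6]) -> 12  [called from main, line 35]
  index_entries(24, 12) -> 2  [called from main, line 37]
Log origin:
  1: from main, line 32
  2: from locate_pivot, line 8
  3: from map_offsets, line 2
  4: from locate_pivot, line 10
  5: from main, line 34
  6: from settle_round, line 15
  7: from settle_round, line 20
  8: from main, line 36
  9: from index_entries, line 24
A correct fix: line 12: replace `3` with `2`.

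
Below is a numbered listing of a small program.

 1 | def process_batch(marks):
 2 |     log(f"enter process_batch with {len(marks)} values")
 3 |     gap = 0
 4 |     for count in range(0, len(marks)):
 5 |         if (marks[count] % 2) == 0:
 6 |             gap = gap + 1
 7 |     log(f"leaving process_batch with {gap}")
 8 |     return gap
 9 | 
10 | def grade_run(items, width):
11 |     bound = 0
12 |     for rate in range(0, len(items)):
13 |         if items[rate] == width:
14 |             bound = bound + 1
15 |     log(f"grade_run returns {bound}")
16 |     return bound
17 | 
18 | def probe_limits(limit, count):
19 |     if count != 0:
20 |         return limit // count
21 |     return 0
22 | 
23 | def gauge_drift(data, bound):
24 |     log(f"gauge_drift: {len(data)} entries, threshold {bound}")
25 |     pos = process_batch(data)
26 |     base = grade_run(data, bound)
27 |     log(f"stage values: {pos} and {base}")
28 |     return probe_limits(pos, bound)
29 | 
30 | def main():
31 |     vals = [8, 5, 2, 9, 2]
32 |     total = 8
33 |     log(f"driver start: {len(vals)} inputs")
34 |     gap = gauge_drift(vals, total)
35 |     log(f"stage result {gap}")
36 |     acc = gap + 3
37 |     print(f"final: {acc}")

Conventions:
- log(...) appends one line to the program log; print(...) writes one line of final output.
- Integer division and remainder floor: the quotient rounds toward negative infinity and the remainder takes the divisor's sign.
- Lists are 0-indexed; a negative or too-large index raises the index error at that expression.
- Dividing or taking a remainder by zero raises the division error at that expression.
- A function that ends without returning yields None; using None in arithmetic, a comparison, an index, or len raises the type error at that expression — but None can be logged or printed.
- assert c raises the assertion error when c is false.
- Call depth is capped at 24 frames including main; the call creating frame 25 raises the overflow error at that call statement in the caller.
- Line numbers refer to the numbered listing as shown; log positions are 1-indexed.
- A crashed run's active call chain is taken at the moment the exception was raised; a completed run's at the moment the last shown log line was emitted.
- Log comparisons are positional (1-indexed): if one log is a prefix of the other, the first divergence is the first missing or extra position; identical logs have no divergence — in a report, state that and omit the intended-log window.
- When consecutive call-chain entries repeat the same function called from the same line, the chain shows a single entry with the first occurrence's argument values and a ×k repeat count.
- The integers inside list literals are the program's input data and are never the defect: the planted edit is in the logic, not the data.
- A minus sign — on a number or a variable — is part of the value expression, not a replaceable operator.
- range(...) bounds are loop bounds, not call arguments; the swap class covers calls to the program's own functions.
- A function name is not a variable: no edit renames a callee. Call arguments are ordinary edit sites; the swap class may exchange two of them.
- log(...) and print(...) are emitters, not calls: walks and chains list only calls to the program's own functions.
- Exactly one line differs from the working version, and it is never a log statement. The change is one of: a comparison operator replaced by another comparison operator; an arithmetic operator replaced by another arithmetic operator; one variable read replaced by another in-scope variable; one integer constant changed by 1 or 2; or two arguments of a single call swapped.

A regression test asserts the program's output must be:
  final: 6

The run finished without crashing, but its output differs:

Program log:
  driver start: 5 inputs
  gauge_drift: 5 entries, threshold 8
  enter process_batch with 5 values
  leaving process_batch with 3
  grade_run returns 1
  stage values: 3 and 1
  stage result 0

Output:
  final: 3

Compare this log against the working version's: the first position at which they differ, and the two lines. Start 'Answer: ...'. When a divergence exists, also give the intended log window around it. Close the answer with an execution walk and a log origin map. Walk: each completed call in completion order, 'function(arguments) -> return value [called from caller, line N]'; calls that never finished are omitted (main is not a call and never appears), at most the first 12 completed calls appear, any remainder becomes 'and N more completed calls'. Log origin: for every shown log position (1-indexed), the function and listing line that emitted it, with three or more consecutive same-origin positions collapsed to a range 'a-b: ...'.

Answer: position 7; shown 'stage result 0' vs intended 'stage result 3'.
Intended log window:
  5: grade_run returns 1
  6: stage values: 3 and 1
  7: stage result 3
Execution walk:
  process_batch([8, 5, 2, 9, 2]) -> 3  [called from gauge_drift, line 25]
  grade_run([8, 5, 2, 9, 2], 8) -> 1  [called from gauge_drift, line 26]
  probe_limits(3, 8) -> 0  [called from gauge_drift, line 28]
  gauge_drift([8, 5, 2, 9, 2], 8) -> 0  [called from main, line 34]
Log origins:
  1: logged in main at line 33
  2: logged in gauge_drift at line 24
  3: logged in process_batch at line 2
  4: logged in process_batch at line 7
  5: logged in grade_run at line 15
  6: logged in gauge_drift at line 27
  7: logged in main at line 35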